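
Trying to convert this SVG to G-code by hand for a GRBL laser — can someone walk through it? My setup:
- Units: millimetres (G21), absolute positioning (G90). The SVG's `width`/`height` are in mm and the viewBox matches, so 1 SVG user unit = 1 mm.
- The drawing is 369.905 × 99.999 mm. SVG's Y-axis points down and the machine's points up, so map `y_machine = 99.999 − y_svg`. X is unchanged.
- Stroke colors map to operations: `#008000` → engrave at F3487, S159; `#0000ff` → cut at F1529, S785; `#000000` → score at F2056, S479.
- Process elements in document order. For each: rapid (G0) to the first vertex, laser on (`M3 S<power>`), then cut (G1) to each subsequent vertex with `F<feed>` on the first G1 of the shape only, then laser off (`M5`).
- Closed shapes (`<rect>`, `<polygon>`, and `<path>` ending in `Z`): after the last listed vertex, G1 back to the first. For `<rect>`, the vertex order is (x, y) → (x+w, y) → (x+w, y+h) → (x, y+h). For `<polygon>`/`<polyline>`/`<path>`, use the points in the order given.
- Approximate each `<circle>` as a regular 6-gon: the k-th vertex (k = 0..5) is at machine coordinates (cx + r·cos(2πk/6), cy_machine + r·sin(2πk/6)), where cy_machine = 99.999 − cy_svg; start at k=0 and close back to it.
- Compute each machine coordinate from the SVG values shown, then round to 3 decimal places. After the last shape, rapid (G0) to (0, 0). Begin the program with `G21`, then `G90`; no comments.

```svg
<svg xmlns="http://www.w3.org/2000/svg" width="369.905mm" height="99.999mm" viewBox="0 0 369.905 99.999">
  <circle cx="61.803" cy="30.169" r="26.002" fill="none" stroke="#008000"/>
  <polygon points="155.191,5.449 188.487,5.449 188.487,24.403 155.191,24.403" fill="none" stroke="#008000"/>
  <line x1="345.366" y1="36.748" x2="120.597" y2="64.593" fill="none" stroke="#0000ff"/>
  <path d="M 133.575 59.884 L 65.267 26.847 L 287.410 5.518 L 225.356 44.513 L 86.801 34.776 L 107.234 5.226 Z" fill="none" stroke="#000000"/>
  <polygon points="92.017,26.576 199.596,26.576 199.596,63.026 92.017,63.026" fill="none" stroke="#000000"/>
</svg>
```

1 u = 1 mm; y_m = 99.999 − y.

[1] `<circle>` circle, #008000→engrave S159 F3487: (87.805,69.830) → (74.804,92.348) → (48.802,92.348) → (35.801,69.830) → (48.802,47.312) → (74.804,47.312) → (87.805,69.830) (closed)

[2] `<polygon>` rectangle, #008000→engrave S159 F3487: (155.191,94.550) → (188.487,94.550) → (188.487,75.596) → (155.191,75.596) → (155.191,94.550) (closed)

[3] `<line>` line segment, #0000ff→cut S785 F1529: (345.366,63.251) → (120.597,35.406)

[4] `<path>` closed polygon, #000000→score S479 F2056: (133.575,40.115) → (65.267,73.152) → (287.410,94.481) → (225.356,55.486) → (86.801,65.223) → (107.234,94.773) → (133.575,40.115) (closed)

[5] `<polygon>` rectangle, #000000→score S479 F2056: (92.017,73.423) → (199.596,73.423) → (199.596,36.973) → (92.017,36.973) → (92.017,73.423) (closed)

G21
G90
G0 X87.805 Y69.830
M3 S159
G1 X74.804 Y92.348 F3487
G1 X48.802 Y92.348
G1 X35.801 Y69.830
G1 X48.802 Y47.312
G1 X74.804 Y47.312
G1 X87.805 Y69.830
M5
G0 X155.191 Y94.550
M3 S159
G1 X188.487 Y94.550 F3487
G1 X188.487 Y75.596
G1 X155.191 Y75.596
G1 X155.191 Y94.550
M5
G0 X345.366 Y63.251
M3 S785
G1 X120.597 Y35.406 F1529
M5
G0 X133.575 Y40.115
M3 S479
G1 X65.267 Y73.152 F2056
G1 X287.410 Y94.481
G1 X225.356 Y55.486
G1 X86.801 Y65.223
G1 X107.234 Y94.773
G1 X133.575 Y40.115
M5
G0 X92.017 Y73.423
M3 S479
G1 X199.596 Y73.423 F2056
G1 X199.596 Y36.973
G1 X92.017 Y36.973
G1 X92.017 Y73.423
M5
G0 X0.000 Y0.000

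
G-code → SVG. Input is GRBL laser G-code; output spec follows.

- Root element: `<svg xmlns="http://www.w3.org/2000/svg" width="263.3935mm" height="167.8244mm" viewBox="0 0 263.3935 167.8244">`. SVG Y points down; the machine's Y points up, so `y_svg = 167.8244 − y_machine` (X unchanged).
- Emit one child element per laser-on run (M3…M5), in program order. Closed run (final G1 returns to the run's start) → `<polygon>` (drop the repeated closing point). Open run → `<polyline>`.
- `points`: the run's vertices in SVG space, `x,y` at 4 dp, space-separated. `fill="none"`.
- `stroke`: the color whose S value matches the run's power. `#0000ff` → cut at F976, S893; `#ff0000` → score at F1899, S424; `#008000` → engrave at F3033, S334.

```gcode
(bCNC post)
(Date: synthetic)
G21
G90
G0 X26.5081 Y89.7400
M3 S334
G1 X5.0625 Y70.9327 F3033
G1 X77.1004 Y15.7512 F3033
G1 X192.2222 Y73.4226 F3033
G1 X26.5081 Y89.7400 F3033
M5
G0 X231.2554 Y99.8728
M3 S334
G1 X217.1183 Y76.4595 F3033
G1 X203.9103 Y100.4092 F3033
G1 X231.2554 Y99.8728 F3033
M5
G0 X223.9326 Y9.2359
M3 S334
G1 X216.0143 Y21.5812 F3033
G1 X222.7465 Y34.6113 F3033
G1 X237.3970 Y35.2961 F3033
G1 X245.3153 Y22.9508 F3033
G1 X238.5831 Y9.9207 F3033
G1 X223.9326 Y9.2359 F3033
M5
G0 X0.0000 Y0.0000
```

y_svg = 167.8244 − y_m. Every run uses S334, so all elements get stroke `#008000` (engrave).

[1] closed run; points: 26.5081,78.0844 5.0625,96.8917 77.1004,152.0732 192.2222,94.4018

[2] closed run; points: 231.2554,67.9516 217.1183,91.3649 203.9103,67.4152

[3] closed run; points: 223.9326,158.5885 216.0143,146.2432 222.7465,133.2131 237.3970,132.5283 245.3153,144.8736 238.5831,157.9037

<svg xmlns="http://www.w3.org/2000/svg" width="263.3935mm" height="167.8244mm" viewBox="0 0 263.3935 167.8244">
  <polygon points="26.5081,78.0844 5.0625,96.8917 77.1004,152.0732 192.2222,94.4018" fill="none" stroke="#008000"/>
  <polygon points="231.2554,67.9516 217.1183,91.3649 203.9103,67.4152" fill="none" stroke="#008000"/>
  <polygon points="223.9326,158.5885 216.0143,146.2432 222.7465,133.2131 237.3970,132.5283 245.3153,144.8736 238.5831,157.9037" fill="none" stroke="#008000"/>
</svg>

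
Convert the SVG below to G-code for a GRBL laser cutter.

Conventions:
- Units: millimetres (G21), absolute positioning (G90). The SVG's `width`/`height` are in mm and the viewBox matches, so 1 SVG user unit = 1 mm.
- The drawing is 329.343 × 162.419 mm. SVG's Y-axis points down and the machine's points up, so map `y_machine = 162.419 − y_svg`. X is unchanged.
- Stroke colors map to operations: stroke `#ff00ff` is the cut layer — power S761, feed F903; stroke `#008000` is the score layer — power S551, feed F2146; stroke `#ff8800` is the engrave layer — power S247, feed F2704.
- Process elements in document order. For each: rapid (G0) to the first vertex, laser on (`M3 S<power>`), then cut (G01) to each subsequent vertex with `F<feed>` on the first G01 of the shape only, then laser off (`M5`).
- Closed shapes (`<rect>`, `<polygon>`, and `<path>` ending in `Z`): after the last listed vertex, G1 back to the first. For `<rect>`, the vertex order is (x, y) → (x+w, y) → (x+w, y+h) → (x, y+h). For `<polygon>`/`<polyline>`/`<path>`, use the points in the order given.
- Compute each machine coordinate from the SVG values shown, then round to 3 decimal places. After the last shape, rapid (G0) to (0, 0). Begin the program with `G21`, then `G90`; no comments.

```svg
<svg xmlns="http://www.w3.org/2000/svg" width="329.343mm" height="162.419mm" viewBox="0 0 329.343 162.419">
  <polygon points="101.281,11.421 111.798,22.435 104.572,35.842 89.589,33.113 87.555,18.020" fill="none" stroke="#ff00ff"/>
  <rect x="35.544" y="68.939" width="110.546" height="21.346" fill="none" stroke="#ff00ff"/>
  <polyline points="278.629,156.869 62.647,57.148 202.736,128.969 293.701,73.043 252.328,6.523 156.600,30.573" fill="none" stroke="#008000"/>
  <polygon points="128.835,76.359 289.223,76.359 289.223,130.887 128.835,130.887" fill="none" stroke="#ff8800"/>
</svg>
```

G21
G90
G0 X101.281 Y150.998
M3 S761
G01 X111.798 Y139.984 F903
G01 X104.572 Y126.577
G01 X89.589 Y129.306
G01 X87.555 Y144.399
G01 X101.281 Y150.998
M5
G0 X35.544 Y93.480
M3 S761
G01 X146.090 Y93.480 F903
G01 X146.090 Y72.134
G01 X35.544 Y72.134
G01 X35.544 Y93.480
M5
G0 X278.629 Y5.550
M3 S551
G01 X62.647 Y105.271 F2146
G01 X202.736 Y33.450
G01 X293.701 Y89.376
G01 X252.328 Y155.896
G01 X156.600 Y131.846
M5
G0 X128.835 Y86.060
M3 S247
G01 X289.223 Y86.060 F2704
G01 X289.223 Y31.532
G01 X128.835 Y31.532
G01 X128.835 Y86.060
M5
G0 X0.000 Y0.000

1 u = 1 mm; y_m = 162.419 − y.

[1] `<polygon>` regular polygon, #ff00ff→cut S761 F903: (101.281,150.998) → (111.798,139.984) → (104.572,126.577) → (89.589,129.306) → (87.555,144.399) → (101.281,150.998) (closed)

[2] `<rect>` rectangle, #ff00ff→cut S761 F903: (35.544,93.480) → (146.090,93.480) → (146.090,72.134) → (35.544,72.134) → (35.544,93.480) (closed)

[3] `<polyline>` open polyline, #008000→score S551 F2146: (278.629,5.550) → (62.647,105.271) → (202.736,33.450) → (293.701,89.376) → (252.328,155.896) → (156.600,131.846)

[4] `<polygon>` rectangle, #ff8800→engrave S247 F2704: (128.835,86.060) → (289.223,86.060) → (289.223,31.532) → (128.835,31.532) → (128.835,86.060) (closed)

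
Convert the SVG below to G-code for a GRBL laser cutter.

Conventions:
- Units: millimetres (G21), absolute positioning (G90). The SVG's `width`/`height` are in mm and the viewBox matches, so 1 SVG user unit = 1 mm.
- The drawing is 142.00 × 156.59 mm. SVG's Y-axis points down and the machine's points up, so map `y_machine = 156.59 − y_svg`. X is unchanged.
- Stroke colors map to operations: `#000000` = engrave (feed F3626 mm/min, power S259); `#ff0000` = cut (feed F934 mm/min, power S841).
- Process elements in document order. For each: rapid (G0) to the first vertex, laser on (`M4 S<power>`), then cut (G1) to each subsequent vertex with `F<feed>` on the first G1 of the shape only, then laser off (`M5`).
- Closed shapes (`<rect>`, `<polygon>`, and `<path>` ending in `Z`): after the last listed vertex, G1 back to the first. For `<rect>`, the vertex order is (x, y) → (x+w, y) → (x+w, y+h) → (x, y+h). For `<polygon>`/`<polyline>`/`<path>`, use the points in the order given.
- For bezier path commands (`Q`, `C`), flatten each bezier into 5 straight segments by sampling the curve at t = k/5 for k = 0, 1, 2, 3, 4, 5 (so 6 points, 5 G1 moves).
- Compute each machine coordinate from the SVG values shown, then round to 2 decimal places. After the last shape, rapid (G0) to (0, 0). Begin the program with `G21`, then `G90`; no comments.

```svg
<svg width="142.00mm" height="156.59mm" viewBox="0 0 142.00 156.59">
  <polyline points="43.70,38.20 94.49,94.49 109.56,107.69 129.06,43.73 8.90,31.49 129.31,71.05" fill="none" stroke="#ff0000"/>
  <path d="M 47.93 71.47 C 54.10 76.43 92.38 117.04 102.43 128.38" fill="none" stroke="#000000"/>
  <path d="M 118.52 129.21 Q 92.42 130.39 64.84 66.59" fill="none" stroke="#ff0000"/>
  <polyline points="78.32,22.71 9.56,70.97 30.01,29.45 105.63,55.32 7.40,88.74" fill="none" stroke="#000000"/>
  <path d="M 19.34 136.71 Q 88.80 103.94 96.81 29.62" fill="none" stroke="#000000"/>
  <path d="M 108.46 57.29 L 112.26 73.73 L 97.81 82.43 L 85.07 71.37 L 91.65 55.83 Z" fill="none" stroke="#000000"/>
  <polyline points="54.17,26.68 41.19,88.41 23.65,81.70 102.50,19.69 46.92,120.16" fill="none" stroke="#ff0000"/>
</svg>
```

G21
G90
G0 X43.70 Y118.39
M4 S841
G1 X94.49 Y62.10 F934
G1 X109.56 Y48.90
G1 X129.06 Y112.86
G1 X8.90 Y125.10
G1 X129.31 Y85.54
M5
G0 X47.93 Y85.12
M4 S259
G1 X55.00 Y78.39 F3626
G1 X66.89 Y66.21
G1 X80.68 Y51.71
G1 X93.50 Y38.01
G1 X102.43 Y28.21
M5
G0 X118.52 Y27.38
M4 S841
G1 X108.02 Y29.51 F934
G1 X97.40 Y36.83
G1 X86.67 Y49.36
G1 X75.81 Y67.08
G1 X64.84 Y90.00
M5
G0 X78.32 Y133.88
M4 S259
G1 X9.56 Y85.62 F3626
G1 X30.01 Y127.14
G1 X105.63 Y101.27
G1 X7.40 Y67.85
M5
G0 X19.34 Y19.88
M4 S259
G1 X44.67 Y34.65 F3626
G1 X65.08 Y52.74
G1 X80.57 Y74.16
G1 X91.15 Y98.90
G1 X96.81 Y126.97
M5
G0 X108.46 Y99.30
M4 S259
G1 X112.26 Y82.86 F3626
G1 X97.81 Y74.16
G1 X85.07 Y85.22
G1 X91.65 Y100.76
G1 X108.46 Y99.30
M5
G0 X54.17 Y129.91
M4 S841
G1 X41.19 Y68.18 F934
G1 X23.65 Y74.89
G1 X102.50 Y136.90
G1 X46.92 Y36.43
M5
G0 X0.00 Y0.00

viewBox `0 0 142.00 156.59` with mm width/height → 1 unit = 1 mm. Flip: y_m = 156.59 − y_svg.

**Shape 1** — `<polyline>` open polyline, stroke `#ff0000` → cut (S841, F934). Machine vertices: (43.70,118.39) → (94.49,62.10) → (109.56,48.90) → (129.06,112.86) → (8.90,125.10) → (129.31,85.54). Open path.

**Shape 2** — `<path>` cubic bezier, stroke `#000000` → engrave (S259, F3626). Control points (SVG): P0=(47.93,71.47), P1=(54.10,76.43), P2=(92.38,117.04), P3=(102.43,128.38); sampled at t=k/5. Machine vertices: (47.93,85.12) → (55.00,78.39) → (66.89,66.21) → (80.68,51.71) → (93.50,38.01) → (102.43,28.21). Open path.

**Shape 3** — `<path>` quadratic bezier, stroke `#ff0000` → cut (S841, F934). Control points (SVG): P0=(118.52,129.21), P1=(92.42,130.39), P2=(64.84,66.59); sampled at t=k/5. Machine vertices: (118.52,27.38) → (108.02,29.51) → (97.40,36.83) → (86.67,49.36) → (75.81,67.08) → (64.84,90.00). Open path.

**Shape 4** — `<polyline>` open polyline, stroke `#000000` → engrave (S259, F3626). Machine vertices: (78.32,133.88) → (9.56,85.62) → (30.01,127.14) → (105.63,101.27) → (7.40,67.85). Open path.

**Shape 5** — `<path>` quadratic bezier, stroke `#000000` → engrave (S259, F3626). Control points (SVG): P0=(19.34,136.71), P1=(88.80,103.94), P2=(96.81,29.62); sampled at t=k/5. Machine vertices: (19.34,19.88) → (44.67,34.65) → (65.08,52.74) → (80.57,74.16) → (91.15,98.90) → (96.81,126.97). Open path.

**Shape 6** — `<path>` regular polygon, stroke `#000000` → engrave (S259, F3626). Machine vertices: (108.46,99.30) → (112.26,82.86) → (97.81,74.16) → (85.07,85.22) → (91.65,100.76) → (108.46,99.30). Closed: final G1 returns to the first vertex.

**Shape 7** — `<polyline>` open polyline, stroke `#ff0000` → cut (S841, F934). Machine vertices: (54.17,129.91) → (41.19,68.18) → (23.65,74.89) → (102.50,136.90) → (46.92,36.43). Open path.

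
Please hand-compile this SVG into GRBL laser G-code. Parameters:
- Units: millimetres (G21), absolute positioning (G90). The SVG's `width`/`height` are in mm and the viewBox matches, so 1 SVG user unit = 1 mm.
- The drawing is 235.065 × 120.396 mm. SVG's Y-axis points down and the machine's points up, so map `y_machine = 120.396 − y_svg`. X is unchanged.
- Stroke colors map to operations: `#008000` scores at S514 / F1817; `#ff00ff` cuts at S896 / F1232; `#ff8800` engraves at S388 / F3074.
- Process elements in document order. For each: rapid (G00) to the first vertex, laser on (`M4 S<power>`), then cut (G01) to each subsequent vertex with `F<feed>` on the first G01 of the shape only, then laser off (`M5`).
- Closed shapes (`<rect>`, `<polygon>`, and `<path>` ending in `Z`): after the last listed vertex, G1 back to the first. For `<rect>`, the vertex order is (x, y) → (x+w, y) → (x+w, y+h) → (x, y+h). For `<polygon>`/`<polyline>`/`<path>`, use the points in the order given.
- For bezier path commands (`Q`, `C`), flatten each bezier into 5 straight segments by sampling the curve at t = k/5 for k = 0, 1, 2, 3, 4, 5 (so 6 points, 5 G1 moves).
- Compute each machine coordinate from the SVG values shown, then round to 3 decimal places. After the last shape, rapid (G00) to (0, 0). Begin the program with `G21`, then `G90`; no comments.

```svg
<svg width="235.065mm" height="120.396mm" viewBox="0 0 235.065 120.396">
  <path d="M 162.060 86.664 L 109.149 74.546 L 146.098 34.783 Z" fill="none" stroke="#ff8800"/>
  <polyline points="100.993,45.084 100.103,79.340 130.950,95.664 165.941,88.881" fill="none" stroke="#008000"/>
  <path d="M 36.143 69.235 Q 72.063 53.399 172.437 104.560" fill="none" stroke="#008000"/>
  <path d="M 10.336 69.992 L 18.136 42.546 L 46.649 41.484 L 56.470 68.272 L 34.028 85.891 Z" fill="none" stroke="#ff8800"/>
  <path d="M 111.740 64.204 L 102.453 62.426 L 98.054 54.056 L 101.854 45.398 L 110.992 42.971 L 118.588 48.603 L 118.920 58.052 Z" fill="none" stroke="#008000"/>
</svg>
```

G21
G90
G00 X162.060 Y33.732
M4 S388
G01 X109.149 Y45.850 F3074
G01 X146.098 Y85.613
G01 X162.060 Y33.732
M5
G00 X100.993 Y75.312
M4 S514
G01 X100.103 Y41.056 F1817
G01 X130.950 Y24.732
G01 X165.941 Y31.515
M5
G00 X36.143 Y51.161
M4 S514
G01 X53.089 Y54.816 F1817
G01 X75.192 Y53.110
G01 X102.450 Y46.045
G01 X134.866 Y33.621
G01 X172.437 Y15.836
M5
G00 X10.336 Y50.404
M4 S388
G01 X18.136 Y77.850 F3074
G01 X46.649 Y78.912
G01 X56.470 Y52.124
G01 X34.028 Y34.505
G01 X10.336 Y50.404
M5
G00 X111.740 Y56.192
M4 S514
G01 X102.453 Y57.970 F1817
G01 X98.054 Y66.340
G01 X101.854 Y74.998
G01 X110.992 Y77.425
G01 X118.588 Y71.793
G01 X118.920 Y62.344
G01 X111.740 Y56.192
M5
G00 X0.000 Y0.000

Since the viewBox matches the mm dimensions, user units are millimetres directly. The only transform is the Y-flip y_m = 120.396 − y_svg.

Shape 1 is a regular polygon drawn with `<path>`. Its stroke #ff8800 means engrave at S388, F3074. After flipping Y the toolpath is (162.060,33.732) → (109.149,45.850) → (146.098,85.613) → (162.060,33.732), returning to the start.

Shape 2 is a open polyline drawn with `<polyline>`. Its stroke #008000 means score at S514, F1817. After flipping Y the toolpath is (100.993,75.312) → (100.103,41.056) → (130.950,24.732) → (165.941,31.515).

Shape 3 is a quadratic bezier drawn with `<path>`. Its stroke #008000 means score at S514, F1817. After flipping Y the toolpath is (36.143,51.161) → (53.089,54.816) → (75.192,53.110) → (102.450,46.045) → (134.866,33.621) → (172.437,15.836).

Shape 4 is a regular polygon drawn with `<path>`. Its stroke #ff8800 means engrave at S388, F3074. After flipping Y the toolpath is (10.336,50.404) → (18.136,77.850) → (46.649,78.912) → (56.470,52.124) → (34.028,34.505) → (10.336,50.404), returning to the start.

Shape 5 is a regular polygon drawn with `<path>`. Its stroke #008000 means score at S514, F1817. After flipping Y the toolpath is (111.740,56.192) → (102.453,57.970) → (98.054,66.340) → (101.854,74.998) → (110.992,77.425) → (118.588,71.793) → (118.920,62.344) → (111.740,56.192), returning to the start.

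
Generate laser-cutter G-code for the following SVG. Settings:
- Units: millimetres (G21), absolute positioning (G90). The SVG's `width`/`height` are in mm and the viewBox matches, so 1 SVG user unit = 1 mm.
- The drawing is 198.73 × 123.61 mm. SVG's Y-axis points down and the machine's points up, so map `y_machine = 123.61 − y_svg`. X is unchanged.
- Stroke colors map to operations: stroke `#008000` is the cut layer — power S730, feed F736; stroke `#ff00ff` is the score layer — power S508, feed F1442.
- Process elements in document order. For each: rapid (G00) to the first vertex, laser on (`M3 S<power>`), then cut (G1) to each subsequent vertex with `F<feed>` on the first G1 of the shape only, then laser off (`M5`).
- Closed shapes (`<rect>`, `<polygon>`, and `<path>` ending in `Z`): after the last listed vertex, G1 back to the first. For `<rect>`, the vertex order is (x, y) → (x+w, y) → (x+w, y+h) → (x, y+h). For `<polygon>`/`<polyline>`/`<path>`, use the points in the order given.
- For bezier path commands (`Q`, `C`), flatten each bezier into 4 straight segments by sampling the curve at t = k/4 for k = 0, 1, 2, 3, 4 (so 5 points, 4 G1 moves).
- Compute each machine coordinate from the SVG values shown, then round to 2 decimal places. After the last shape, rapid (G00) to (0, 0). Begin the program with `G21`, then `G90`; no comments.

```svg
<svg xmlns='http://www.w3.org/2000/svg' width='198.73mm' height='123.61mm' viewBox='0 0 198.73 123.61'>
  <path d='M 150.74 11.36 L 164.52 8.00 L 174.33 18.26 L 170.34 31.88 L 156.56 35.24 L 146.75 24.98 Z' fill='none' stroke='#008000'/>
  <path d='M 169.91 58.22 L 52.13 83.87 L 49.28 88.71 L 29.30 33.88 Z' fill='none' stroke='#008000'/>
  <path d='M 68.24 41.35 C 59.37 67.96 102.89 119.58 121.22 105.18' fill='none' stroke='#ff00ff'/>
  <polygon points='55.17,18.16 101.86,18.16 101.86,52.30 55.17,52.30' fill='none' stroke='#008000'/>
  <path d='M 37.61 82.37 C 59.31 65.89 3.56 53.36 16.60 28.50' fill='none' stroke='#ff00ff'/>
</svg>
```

Since the viewBox matches the mm dimensions, user units are millimetres directly. The only transform is the Y-flip y_m = 123.61 − y_svg.

Shape 1 is a regular polygon drawn with `<path>`. Its stroke #008000 means cut at S730, F736. After flipping Y the toolpath is (150.74,112.25) → (164.52,115.61) → (174.33,105.35) → (170.34,91.73) → (156.56,88.37) → (146.75,98.63) → (150.74,112.25), returning to the start.

Shape 2 is a closed polygon drawn with `<path>`. Its stroke #008000 means cut at S730, F736. After flipping Y the toolpath is (169.91,65.39) → (52.13,39.74) → (49.28,34.90) → (29.30,89.73) → (169.91,65.39), returning to the start.

Shape 3 is a cubic bezier drawn with `<path>`. Its stroke #ff00ff means score at S508, F1442. After flipping Y the toolpath is (68.24,82.26) → (70.20,59.04) → (84.53,34.97) → (103.96,18.59) → (121.22,18.43).

Shape 4 is a rectangle drawn with `<polygon>`. Its stroke #008000 means cut at S730, F736. After flipping Y the toolpath is (55.17,105.45) → (101.86,105.45) → (101.86,71.31) → (55.17,71.31) → (55.17,105.45), returning to the start.

Shape 5 is a cubic bezier drawn with `<path>`. Its stroke #ff00ff means score at S508, F1442. After flipping Y the toolpath is (37.61,41.24) → (41.65,53.11) → (30.35,65.03) → (17.43,78.52) → (16.60,95.11).

G21
G90
G00 X150.74 Y112.25
M3 S730
G1 X164.52 Y115.61 F736
G1 X174.33 Y105.35
G1 X170.34 Y91.73
G1 X156.56 Y88.37
G1 X146.75 Y98.63
G1 X150.74 Y112.25
M5
G00 X169.91 Y65.39
M3 S730
G1 X52.13 Y39.74 F736
G1 X49.28 Y34.90
G1 X29.30 Y89.73
G1 X169.91 Y65.39
M5
G00 X68.24 Y82.26
M3 S508
G1 X70.20 Y59.04 F1442
G1 X84.53 Y34.97
G1 X103.96 Y18.59
G1 X121.22 Y18.43
M5
G00 X55.17 Y105.45
M3 S730
G1 X101.86 Y105.45 F736
G1 X101.86 Y71.31
G1 X55.17 Y71.31
G1 X55.17 Y105.45
M5
G00 X37.61 Y41.24
M3 S508
G1 X41.65 Y53.11 F1442
G1 X30.35 Y65.03
G1 X17.43 Y78.52
G1 X16.60 Y95.11
M5
G00 X0.00 Y0.00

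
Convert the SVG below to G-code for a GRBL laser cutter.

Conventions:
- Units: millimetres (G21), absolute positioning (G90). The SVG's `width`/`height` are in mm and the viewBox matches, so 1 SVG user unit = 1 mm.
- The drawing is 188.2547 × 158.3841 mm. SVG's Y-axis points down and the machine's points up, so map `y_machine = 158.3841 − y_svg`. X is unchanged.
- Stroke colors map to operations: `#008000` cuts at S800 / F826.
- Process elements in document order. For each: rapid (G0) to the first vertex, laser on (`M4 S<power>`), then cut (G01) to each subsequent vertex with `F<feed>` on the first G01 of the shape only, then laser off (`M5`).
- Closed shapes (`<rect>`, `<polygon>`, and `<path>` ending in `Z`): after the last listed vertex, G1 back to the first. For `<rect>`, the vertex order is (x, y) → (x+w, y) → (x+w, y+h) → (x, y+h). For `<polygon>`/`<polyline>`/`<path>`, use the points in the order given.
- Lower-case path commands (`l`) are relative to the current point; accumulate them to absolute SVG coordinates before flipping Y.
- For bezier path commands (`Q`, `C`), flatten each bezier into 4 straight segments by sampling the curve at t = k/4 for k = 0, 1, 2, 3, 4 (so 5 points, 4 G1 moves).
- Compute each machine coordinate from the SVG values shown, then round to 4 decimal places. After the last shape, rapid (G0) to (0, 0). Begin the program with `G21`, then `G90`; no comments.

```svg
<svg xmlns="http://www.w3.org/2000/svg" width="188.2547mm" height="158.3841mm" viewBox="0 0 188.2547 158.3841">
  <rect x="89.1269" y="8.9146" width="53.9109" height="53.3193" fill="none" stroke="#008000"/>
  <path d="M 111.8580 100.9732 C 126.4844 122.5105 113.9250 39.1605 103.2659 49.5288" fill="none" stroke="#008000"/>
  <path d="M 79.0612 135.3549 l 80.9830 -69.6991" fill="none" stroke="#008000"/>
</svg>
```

G21
G90
G0 X89.1269 Y149.4695
M4 S800
G01 X143.0378 Y149.4695 F826
G01 X143.0378 Y96.1502
G01 X89.1269 Y96.1502
G01 X89.1269 Y149.4695
M5
G0 X111.8580 Y57.4109
M4 S800
G01 X118.1849 Y57.8211 F826
G01 X117.0440 Y78.9447
G01 X111.1621 Y102.1626
G01 X103.2659 Y108.8553
M5
G0 X79.0612 Y23.0292
M4 S800
G01 X160.0442 Y92.7283 F826
M5
G0 X0.0000 Y0.0000

1 u = 1 mm; y_m = 158.3841 − y.

[1] `<rect>` rectangle, #008000→cut S800 F826: (89.1269,149.4695) → (143.0378,149.4695) → (143.0378,96.1502) → (89.1269,96.1502) → (89.1269,149.4695) (closed)

[2] `<path>` cubic bezier, #008000→cut S800 F826: (111.8580,57.4109) → (118.1849,57.8211) → (117.0440,78.9447) → (111.1621,102.1626) → (103.2659,108.8553)

[3] `<path>` line segment, #008000→cut S800 F826: (79.0612,23.0292) → (160.0442,92.7283)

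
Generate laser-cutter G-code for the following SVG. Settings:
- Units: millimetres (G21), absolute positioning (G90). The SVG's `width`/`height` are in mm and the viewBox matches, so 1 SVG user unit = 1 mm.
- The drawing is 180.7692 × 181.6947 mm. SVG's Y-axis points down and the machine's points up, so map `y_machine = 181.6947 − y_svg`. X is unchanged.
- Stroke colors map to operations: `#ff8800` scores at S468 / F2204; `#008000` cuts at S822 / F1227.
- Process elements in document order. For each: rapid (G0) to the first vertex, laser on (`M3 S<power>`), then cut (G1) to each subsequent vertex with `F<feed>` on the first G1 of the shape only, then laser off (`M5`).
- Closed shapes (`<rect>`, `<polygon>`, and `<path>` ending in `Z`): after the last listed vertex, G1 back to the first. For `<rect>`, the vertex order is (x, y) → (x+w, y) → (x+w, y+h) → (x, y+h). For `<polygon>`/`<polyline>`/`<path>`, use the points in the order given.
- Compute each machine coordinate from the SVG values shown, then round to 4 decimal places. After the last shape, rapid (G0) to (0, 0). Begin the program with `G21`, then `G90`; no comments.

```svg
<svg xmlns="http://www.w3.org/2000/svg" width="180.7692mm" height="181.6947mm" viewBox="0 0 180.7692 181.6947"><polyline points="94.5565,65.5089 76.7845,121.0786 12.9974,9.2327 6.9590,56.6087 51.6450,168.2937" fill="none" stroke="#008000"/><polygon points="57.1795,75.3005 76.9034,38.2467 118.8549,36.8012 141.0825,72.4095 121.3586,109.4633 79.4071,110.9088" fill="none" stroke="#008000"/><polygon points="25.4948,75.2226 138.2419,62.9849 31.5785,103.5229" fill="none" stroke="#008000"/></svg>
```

G21
G90
G0 X94.5565 Y116.1858
M3 S822
G1 X76.7845 Y60.6161 F1227
G1 X12.9974 Y172.4620
G1 X6.9590 Y125.0860
G1 X51.6450 Y13.4010
M5
G0 X57.1795 Y106.3942
M3 S822
G1 X76.9034 Y143.4480 F1227
G1 X118.8549 Y144.8935
G1 X141.0825 Y109.2852
G1 X121.3586 Y72.2314
G1 X79.4071 Y70.7859
G1 X57.1795 Y106.3942
M5
G0 X25.4948 Y106.4721
M3 S822
G1 X138.2419 Y118.7098 F1227
G1 X31.5785 Y78.1718
G1 X25.4948 Y106.4721
M5
G0 X0.0000 Y0.0000

1 u = 1 mm; y_m = 181.6947 − y.

[1] `<polyline>` open polyline, #008000→cut S822 F1227: (94.5565,116.1858) → (76.7845,60.6161) → (12.9974,172.4620) → (6.9590,125.0860) → (51.6450,13.4010)

[2] `<polygon>` regular polygon, #008000→cut S822 F1227: (57.1795,106.3942) → (76.9034,143.4480) → (118.8549,144.8935) → (141.0825,109.2852) → (121.3586,72.2314) → (79.4071,70.7859) → (57.1795,106.3942) (closed)

[3] `<polygon>` closed polygon, #008000→cut S822 F1227: (25.4948,106.4721) → (138.2419,118.7098) → (31.5785,78.1718) → (25.4948,106.4721) (closed)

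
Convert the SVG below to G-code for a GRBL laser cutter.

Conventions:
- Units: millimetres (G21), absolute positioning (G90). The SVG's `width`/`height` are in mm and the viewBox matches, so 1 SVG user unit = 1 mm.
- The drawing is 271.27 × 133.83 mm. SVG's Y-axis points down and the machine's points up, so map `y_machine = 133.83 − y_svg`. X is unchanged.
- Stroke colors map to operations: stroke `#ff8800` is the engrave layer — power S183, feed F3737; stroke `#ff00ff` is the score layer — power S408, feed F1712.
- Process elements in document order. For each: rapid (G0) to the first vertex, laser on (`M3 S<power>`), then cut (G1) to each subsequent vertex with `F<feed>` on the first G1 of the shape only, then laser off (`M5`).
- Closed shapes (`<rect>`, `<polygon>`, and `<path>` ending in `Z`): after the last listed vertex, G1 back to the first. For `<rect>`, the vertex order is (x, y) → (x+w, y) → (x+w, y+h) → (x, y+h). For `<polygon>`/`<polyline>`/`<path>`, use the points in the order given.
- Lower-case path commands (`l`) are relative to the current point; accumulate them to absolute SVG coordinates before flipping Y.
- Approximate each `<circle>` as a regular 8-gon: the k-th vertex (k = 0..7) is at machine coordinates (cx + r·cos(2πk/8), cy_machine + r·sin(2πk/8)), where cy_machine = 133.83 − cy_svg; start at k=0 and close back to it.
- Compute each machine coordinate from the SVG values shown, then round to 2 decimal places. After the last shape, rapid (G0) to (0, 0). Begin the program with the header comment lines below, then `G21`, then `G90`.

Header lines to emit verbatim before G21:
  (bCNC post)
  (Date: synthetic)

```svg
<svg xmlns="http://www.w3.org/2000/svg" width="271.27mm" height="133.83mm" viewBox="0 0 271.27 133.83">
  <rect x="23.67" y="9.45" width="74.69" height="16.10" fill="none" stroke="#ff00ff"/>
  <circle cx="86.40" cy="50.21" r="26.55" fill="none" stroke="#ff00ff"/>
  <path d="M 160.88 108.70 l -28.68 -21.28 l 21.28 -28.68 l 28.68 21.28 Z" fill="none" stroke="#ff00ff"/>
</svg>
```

1 u = 1 mm; y_m = 133.83 − y.

[1] `<rect>` rectangle, #ff00ff→score S408 F1712: (23.67,124.38) → (98.36,124.38) → (98.36,108.28) → (23.67,108.28) → (23.67,124.38) (closed)

[2] `<circle>` circle, #ff00ff→score S408 F1712: (112.95,83.62) → (105.17,102.39) → (86.40,110.17) → (67.63,102.39) → (59.85,83.62) → (67.63,64.85) → (86.40,57.07) → (105.17,64.85) → (112.95,83.62) (closed)

[3] `<path>` regular polygon, #ff00ff→score S408 F1712: (160.88,25.13) → (132.20,46.41) → (153.48,75.09) → (182.16,53.81) → (160.88,25.13) (closed)

(bCNC post)
(Date: synthetic)
G21
G90
G0 X23.67 Y124.38
M3 S408
G1 X98.36 Y124.38 F1712
G1 X98.36 Y108.28
G1 X23.67 Y108.28
G1 X23.67 Y124.38
M5
G0 X112.95 Y83.62
M3 S408
G1 X105.17 Y102.39 F1712
G1 X86.40 Y110.17
G1 X67.63 Y102.39
G1 X59.85 Y83.62
G1 X67.63 Y64.85
G1 X86.40 Y57.07
G1 X105.17 Y64.85
G1 X112.95 Y83.62
M5
G0 X160.88 Y25.13
M3 S408
G1 X132.20 Y46.41 F1712
G1 X153.48 Y75.09
G1 X182.16 Y53.81
G1 X160.88 Y25.13
M5
G0 X0.00 Y0.00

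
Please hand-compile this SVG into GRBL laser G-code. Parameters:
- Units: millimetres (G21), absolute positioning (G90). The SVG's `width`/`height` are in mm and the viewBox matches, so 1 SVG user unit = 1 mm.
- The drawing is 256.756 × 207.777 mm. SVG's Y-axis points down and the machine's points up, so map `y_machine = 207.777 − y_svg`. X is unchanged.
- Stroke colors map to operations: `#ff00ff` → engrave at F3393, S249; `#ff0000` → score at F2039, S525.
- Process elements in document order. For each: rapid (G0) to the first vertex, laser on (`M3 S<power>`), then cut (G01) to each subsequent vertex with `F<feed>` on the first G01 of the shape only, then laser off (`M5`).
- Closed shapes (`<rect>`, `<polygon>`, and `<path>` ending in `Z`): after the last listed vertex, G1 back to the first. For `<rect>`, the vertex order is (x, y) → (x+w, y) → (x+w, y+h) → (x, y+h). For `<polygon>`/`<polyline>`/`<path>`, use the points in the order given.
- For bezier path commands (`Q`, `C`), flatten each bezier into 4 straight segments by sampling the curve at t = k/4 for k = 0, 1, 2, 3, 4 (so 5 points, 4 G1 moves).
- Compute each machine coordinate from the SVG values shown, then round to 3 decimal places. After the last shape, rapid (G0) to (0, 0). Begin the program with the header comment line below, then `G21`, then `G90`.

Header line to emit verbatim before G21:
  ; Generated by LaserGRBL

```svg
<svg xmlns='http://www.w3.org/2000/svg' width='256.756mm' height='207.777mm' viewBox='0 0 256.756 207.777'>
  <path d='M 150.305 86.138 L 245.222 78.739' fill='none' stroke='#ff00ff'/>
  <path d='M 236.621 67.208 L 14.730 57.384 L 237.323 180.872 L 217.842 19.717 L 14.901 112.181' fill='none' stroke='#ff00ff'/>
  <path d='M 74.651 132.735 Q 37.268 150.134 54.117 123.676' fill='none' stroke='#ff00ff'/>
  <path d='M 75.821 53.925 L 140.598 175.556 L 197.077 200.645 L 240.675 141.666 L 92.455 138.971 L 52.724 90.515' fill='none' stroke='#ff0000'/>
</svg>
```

; Generated by LaserGRBL
G21
G90
G0 X150.305 Y121.639
M3 S249
G01 X245.222 Y129.038 F3393
M5
G0 X236.621 Y140.569
M3 S249
G01 X14.730 Y150.393 F3393
G01 X237.323 Y26.905
G01 X217.842 Y188.060
G01 X14.901 Y95.596
M5
G0 X74.651 Y75.042
M3 S249
G01 X59.349 Y69.084 F3393
G01 X50.826 Y68.607
G01 X49.082 Y73.613
G01 X54.117 Y84.101
M5
G0 X75.821 Y153.852
M3 S525
G01 X140.598 Y32.221 F2039
G01 X197.077 Y7.132
G01 X240.675 Y66.111
G01 X92.455 Y68.806
G01 X52.724 Y117.262
M5
G0 X0.000 Y0.000

Since the viewBox matches the mm dimensions, user units are millimetres directly. The only transform is the Y-flip y_m = 207.777 − y_svg.

Shape 1 is a line segment drawn with `<path>`. Its stroke #ff00ff means engrave at S249, F3393. After flipping Y the toolpath is (150.305,121.639) → (245.222,129.038).

Shape 2 is a open polyline drawn with `<path>`. Its stroke #ff00ff means engrave at S249, F3393. After flipping Y the toolpath is (236.621,140.569) → (14.730,150.393) → (237.323,26.905) → (217.842,188.060) → (14.901,95.596).

Shape 3 is a quadratic bezier drawn with `<path>`. Its stroke #ff00ff means engrave at S249, F3393. After flipping Y the toolpath is (74.651,75.042) → (59.349,69.084) → (50.826,68.607) → (49.082,73.613) → (54.117,84.101).

Shape 4 is a open polyline drawn with `<path>`. Its stroke #ff0000 means score at S525, F2039. After flipping Y the toolpath is (75.821,153.852) → (140.598,32.221) → (197.077,7.132) → (240.675,66.111) → (92.455,68.806) → (52.724,117.262).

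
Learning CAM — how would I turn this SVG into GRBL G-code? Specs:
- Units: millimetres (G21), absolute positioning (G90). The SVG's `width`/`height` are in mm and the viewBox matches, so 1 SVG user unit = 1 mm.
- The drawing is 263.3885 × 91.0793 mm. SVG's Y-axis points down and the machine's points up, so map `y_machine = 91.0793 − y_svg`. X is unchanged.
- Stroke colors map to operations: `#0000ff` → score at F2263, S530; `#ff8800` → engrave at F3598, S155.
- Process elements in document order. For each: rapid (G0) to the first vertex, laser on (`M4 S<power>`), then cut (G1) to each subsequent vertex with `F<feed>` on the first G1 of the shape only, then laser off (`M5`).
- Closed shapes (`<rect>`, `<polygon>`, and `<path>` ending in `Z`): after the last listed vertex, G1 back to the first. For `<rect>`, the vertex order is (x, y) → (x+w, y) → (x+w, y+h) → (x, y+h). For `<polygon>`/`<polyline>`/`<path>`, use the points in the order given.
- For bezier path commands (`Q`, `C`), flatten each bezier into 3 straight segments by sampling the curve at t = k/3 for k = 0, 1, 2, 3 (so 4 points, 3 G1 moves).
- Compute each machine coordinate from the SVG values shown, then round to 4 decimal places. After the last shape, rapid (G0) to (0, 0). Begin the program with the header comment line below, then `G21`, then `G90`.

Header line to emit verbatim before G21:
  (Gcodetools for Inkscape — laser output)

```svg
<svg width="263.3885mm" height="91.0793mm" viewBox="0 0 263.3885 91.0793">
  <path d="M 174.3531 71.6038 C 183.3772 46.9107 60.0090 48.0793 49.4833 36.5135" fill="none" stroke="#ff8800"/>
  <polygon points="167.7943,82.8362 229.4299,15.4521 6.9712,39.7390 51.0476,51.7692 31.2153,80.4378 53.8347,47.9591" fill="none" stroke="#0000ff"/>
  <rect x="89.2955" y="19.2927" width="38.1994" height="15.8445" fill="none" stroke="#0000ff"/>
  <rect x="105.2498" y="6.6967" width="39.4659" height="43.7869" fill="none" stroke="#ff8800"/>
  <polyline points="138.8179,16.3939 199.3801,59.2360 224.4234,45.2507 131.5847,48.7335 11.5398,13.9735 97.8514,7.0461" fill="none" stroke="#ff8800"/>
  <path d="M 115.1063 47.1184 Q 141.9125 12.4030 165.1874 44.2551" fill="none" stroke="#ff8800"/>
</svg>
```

viewBox `0 0 263.3885 91.0793` with mm width/height → 1 unit = 1 mm. Flip: y_m = 91.0793 − y_svg.

**Shape 1** — `<path>` cubic bezier, stroke `#ff8800` → engrave (S155, F3598). Control points (SVG): P0=(174.3531,71.6038), P1=(183.3772,46.9107), P2=(60.0090,48.0793), P3=(49.4833,36.5135); sampled at t=k/3. Machine vertices: (174.3531,19.4755) → (148.3292,36.9775) → (88.5404,45.8153) → (49.4833,54.5658). Open path.

**Shape 2** — `<polygon>` closed polygon, stroke `#0000ff` → score (S530, F2263). Machine vertices: (167.7943,8.2431) → (229.4299,75.6272) → (6.9712,51.3403) → (51.0476,39.3101) → (31.2153,10.6415) → (53.8347,43.1202) → (167.7943,8.2431). Closed: final G1 returns to the first vertex.

**Shape 3** — `<rect>` rectangle, stroke `#0000ff` → score (S530, F2263). Machine vertices: (89.2955,71.7866) → (127.4949,71.7866) → (127.4949,55.9421) → (89.2955,55.9421) → (89.2955,71.7866). Closed: final G1 returns to the first vertex.

**Shape 4** — `<rect>` rectangle, stroke `#ff8800` → engrave (S155, F3598). Machine vertices: (105.2498,84.3826) → (144.7157,84.3826) → (144.7157,40.5957) → (105.2498,40.5957) → (105.2498,84.3826). Closed: final G1 returns to the first vertex.

**Shape 5** — `<polyline>` open polyline, stroke `#ff8800` → engrave (S155, F3598). Machine vertices: (138.8179,74.6854) → (199.3801,31.8433) → (224.4234,45.8286) → (131.5847,42.3458) → (11.5398,77.1058) → (97.8514,84.0332). Open path.

**Shape 6** — `<path>` quadratic bezier, stroke `#ff8800` → engrave (S155, F3598). Control points (SVG): P0=(115.1063,47.1184), P1=(141.9125,12.4030), P2=(165.1874,44.2551); sampled at t=k/3. Machine vertices: (115.1063,43.9609) → (132.5847,59.7081) → (149.2784,60.6625) → (165.1874,46.8242). Open path.

(Gcodetools for Inkscape — laser output)
G21
G90
G0 X174.3531 Y19.4755
M4 S155
G1 X148.3292 Y36.9775 F3598
G1 X88.5404 Y45.8153
G1 X49.4833 Y54.5658
M5
G0 X167.7943 Y8.2431
M4 S530
G1 X229.4299 Y75.6272 F2263
G1 X6.9712 Y51.3403
G1 X51.0476 Y39.3101
G1 X31.2153 Y10.6415
G1 X53.8347 Y43.1202
G1 X167.7943 Y8.2431
M5
G0 X89.2955 Y71.7866
M4 S530
G1 X127.4949 Y71.7866 F2263
G1 X127.4949 Y55.9421
G1 X89.2955 Y55.9421
G1 X89.2955 Y71.7866
M5
G0 X105.2498 Y84.3826
M4 S155
G1 X144.7157 Y84.3826 F3598
G1 X144.7157 Y40.5957
G1 X105.2498 Y40.5957
G1 X105.2498 Y84.3826
M5
G0 X138.8179 Y74.6854
M4 S155
G1 X199.3801 Y31.8433 F3598
G1 X224.4234 Y45.8286
G1 X131.5847 Y42.3458
G1 X11.5398 Y77.1058
G1 X97.8514 Y84.0332
M5
G0 X115.1063 Y43.9609
M4 S155
G1 X132.5847 Y59.7081 F3598
G1 X149.2784 Y60.6625
G1 X165.1874 Y46.8242
M5
G0 X0.0000 Y0.0000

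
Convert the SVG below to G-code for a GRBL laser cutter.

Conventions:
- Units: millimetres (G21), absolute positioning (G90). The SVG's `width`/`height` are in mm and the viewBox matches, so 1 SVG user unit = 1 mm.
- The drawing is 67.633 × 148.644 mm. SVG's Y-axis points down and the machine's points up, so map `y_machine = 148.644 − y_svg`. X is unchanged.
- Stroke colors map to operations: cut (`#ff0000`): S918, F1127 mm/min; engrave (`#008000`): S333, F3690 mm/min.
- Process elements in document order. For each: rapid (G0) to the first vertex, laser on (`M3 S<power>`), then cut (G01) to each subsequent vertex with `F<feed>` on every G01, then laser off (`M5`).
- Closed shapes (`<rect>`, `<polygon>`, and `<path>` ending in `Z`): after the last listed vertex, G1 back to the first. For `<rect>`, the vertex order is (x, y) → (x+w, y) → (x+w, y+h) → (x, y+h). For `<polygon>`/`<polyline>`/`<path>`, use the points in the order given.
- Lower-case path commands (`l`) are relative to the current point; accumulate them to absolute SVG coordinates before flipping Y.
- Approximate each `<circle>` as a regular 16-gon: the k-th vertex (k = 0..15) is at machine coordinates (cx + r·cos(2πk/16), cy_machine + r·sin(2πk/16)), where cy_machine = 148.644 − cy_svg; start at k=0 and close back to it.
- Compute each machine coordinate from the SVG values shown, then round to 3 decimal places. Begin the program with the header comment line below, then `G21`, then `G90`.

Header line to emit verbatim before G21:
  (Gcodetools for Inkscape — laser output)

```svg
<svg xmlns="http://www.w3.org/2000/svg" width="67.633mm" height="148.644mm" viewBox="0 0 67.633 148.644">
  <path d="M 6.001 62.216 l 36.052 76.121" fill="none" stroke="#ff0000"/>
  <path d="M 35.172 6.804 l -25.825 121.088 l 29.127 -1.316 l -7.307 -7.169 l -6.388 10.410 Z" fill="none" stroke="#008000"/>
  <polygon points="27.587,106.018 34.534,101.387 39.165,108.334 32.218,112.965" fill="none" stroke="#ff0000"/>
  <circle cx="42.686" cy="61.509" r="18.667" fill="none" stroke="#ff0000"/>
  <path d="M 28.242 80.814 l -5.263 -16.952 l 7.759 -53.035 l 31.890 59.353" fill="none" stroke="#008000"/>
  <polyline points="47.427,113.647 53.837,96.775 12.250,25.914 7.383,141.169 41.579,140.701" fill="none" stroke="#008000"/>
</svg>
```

viewBox `0 0 67.633 148.644` with mm width/height → 1 unit = 1 mm. Flip: y_m = 148.644 − y_svg.

**Shape 1** — `<path>` line segment, stroke `#ff0000` → cut (S918, F1127). Machine vertices: (6.001,86.428) → (42.053,10.307). Open path.

**Shape 2** — `<path>` closed polygon, stroke `#008000` → engrave (S333, F3690). Machine vertices: (35.172,141.840) → (9.347,20.752) → (38.474,22.068) → (31.167,29.237) → (24.779,18.827) → (35.172,141.840). Closed: final G1 returns to the first vertex.

**Shape 3** — `<polygon>` regular polygon, stroke `#ff0000` → cut (S918, F1127). Machine vertices: (27.587,42.626) → (34.534,47.257) → (39.165,40.310) → (32.218,35.679) → (27.587,42.626). Closed: final G1 returns to the first vertex.

**Shape 4** — `<circle>` circle, stroke `#ff0000` → cut (S918, F1127). Machine vertices: (61.353,87.135) → (59.932,94.279) → (55.886,100.335) → (49.830,104.381) → (42.686,105.802) → (35.542,104.381) → (29.486,100.335) → (25.440,94.279) → (24.019,87.135) → (25.440,79.991) → (29.486,73.935) → (35.542,69.889) → (42.686,68.468) → (49.830,69.889) → (55.886,73.935) → (59.932,79.991) → (61.353,87.135). Closed: final G1 returns to the first vertex.

**Shape 5** — `<path>` open polyline, stroke `#008000` → engrave (S333, F3690). Machine vertices: (28.242,67.830) → (22.979,84.782) → (30.738,137.817) → (62.628,78.464). Open path.

**Shape 6** — `<polyline>` open polyline, stroke `#008000` → engrave (S333, F3690). Machine vertices: (47.427,34.997) → (53.837,51.869) → (12.250,122.730) → (7.383,7.475) → (41.579,7.943). Open path.

(Gcodetools for Inkscape — laser output)
G21
G90
G0 X6.001 Y86.428
M3 S918
G01 X42.053 Y10.307 F1127
M5
G0 X35.172 Y141.840
M3 S333
G01 X9.347 Y20.752 F3690
G01 X38.474 Y22.068 F3690
G01 X31.167 Y29.237 F3690
G01 X24.779 Y18.827 F3690
G01 X35.172 Y141.840 F3690
M5
G0 X27.587 Y42.626
M3 S918
G01 X34.534 Y47.257 F1127
G01 X39.165 Y40.310 F1127
G01 X32.218 Y35.679 F1127
G01 X27.587 Y42.626 F1127
M5
G0 X61.353 Y87.135
M3 S918
G01 X59.932 Y94.279 F1127
G01 X55.886 Y100.335 F1127
G01 X49.830 Y104.381 F1127
G01 X42.686 Y105.802 F1127
G01 X35.542 Y104.381 F1127
G01 X29.486 Y100.335 F1127
G01 X25.440 Y94.279 F1127
G01 X24.019 Y87.135 F1127
G01 X25.440 Y79.991 F1127
G01 X29.486 Y73.935 F1127
G01 X35.542 Y69.889 F1127
G01 X42.686 Y68.468 F1127
G01 X49.830 Y69.889 F1127
G01 X55.886 Y73.935 F1127
G01 X59.932 Y79.991 F1127
G01 X61.353 Y87.135 F1127
M5
G0 X28.242 Y67.830
M3 S333
G01 X22.979 Y84.782 F3690
G01 X30.738 Y137.817 F3690
G01 X62.628 Y78.464 F3690
M5
G0 X47.427 Y34.997
M3 S333
G01 X53.837 Y51.869 F3690
G01 X12.250 Y122.730 F3690
G01 X7.383 Y7.475 F3690
G01 X41.579 Y7.943 F3690
M5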